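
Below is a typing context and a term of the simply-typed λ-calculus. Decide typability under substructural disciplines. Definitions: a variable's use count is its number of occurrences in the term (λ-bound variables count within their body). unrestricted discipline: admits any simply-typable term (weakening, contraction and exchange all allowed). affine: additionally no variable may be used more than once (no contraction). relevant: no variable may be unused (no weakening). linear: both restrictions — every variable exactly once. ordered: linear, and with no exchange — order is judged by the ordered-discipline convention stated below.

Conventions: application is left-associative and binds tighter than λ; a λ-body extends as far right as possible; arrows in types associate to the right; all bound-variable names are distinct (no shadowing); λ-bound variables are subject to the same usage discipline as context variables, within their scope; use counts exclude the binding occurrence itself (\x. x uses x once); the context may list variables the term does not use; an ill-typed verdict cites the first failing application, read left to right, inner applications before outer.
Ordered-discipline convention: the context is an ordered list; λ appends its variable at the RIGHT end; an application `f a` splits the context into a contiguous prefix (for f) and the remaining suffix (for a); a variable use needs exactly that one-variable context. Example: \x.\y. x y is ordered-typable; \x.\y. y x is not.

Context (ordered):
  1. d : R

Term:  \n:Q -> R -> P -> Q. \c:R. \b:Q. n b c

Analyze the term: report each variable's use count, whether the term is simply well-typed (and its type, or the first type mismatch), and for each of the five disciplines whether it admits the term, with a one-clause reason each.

counts: d=0, n (λ-bound)=1, c (λ-bound)=1, b (λ-bound)=1
use order (left to right): n, b, c
typing: the term checks, with type (Q -> R -> P -> Q) -> R -> Q -> P -> Q
ordered: ✗ — needs weakening: d unused
linear: ✗ — needs weakening: d unused
affine: ✓ — at most one use each (d, n, c, b)
relevant: ✗ — needs weakening: d unused
unrestricted: ✓ — simply typable at (Q -> R -> P -> Q) -> R -> Q -> P -> Q; W, C, E all held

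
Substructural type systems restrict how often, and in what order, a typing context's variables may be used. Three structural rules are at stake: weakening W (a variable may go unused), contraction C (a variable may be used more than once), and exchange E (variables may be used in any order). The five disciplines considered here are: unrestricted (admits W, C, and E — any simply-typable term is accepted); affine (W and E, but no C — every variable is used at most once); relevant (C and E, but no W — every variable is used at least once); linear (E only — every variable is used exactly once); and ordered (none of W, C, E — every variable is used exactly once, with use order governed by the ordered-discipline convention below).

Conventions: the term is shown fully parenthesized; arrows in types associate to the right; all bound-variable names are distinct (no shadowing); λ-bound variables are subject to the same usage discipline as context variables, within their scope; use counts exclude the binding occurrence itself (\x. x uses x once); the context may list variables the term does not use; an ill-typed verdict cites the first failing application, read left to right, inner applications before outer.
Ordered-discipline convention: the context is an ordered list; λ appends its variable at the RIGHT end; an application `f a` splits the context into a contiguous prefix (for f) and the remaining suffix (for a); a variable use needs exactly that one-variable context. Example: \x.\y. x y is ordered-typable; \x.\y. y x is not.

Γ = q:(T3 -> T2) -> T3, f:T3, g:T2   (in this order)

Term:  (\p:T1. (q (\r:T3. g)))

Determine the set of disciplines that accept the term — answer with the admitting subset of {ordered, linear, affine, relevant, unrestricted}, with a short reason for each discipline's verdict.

admitted by: affine, unrestricted
use counts: q=1; f=0; g=1; p (bound)=0; r (bound)=0
order of uses: q, g
typing: ✓ — T1 -> T3
ordered: ✗, unused: f, p, r — weakening required
linear: ✗, unused: f, p, r — weakening required
affine: ✓, none of q, f, g, p, r used more than once
relevant: ✗, unused: f, p, r — weakening required
unrestricted: ✓, type-checks (T1 -> T3) and nothing is barred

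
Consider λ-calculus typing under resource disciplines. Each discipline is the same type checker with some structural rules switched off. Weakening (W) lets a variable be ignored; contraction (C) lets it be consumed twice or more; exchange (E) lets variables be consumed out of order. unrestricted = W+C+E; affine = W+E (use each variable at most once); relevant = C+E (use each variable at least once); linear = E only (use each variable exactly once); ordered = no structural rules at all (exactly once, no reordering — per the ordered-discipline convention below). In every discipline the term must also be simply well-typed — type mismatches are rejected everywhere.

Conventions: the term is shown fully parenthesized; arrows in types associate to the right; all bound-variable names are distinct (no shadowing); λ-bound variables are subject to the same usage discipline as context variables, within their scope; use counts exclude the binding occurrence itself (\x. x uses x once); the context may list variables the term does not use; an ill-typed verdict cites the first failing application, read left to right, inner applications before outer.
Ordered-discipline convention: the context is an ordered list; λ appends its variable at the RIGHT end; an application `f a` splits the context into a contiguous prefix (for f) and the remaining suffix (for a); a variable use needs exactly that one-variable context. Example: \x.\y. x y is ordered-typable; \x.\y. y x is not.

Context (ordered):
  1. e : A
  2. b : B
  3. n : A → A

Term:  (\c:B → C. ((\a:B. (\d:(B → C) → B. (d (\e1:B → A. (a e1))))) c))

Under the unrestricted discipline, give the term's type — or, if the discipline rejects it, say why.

not well-typed under unrestricted — not simply typable
usage: e: 0, b: 0, n: 0, c [bound]: 1, a [bound]: 1, d [bound]: 1, e1 [bound]: 1
order of uses: d, a, e1, c
typing: ill-typed: non-arrow in function slot: B
per-discipline verdicts: ordered ✗; linear ✗; affine ✗; relevant ✗; unrestricted ✗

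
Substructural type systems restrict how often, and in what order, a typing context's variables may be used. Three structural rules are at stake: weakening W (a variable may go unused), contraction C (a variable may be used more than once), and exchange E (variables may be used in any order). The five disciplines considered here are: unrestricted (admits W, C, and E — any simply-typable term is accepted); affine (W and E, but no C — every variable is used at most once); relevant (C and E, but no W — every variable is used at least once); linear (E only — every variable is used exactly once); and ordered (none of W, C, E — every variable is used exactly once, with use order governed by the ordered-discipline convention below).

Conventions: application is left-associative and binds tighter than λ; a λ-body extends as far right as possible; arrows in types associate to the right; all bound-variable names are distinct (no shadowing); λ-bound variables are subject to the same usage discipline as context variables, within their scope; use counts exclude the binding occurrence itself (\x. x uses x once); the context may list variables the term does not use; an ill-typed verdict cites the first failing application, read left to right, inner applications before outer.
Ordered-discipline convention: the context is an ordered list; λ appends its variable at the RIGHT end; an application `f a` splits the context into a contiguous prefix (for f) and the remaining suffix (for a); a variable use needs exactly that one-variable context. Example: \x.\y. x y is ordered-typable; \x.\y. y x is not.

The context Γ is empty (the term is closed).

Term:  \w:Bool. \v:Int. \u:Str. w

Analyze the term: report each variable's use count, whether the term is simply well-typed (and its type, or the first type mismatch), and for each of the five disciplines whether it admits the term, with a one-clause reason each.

variable uses: w (λ-bound)=1, v (λ-bound)=0, u (λ-bound)=0
order of uses: w
typing: well-typed — term : Bool → Int → Str → Bool
ordered: ✗, v, u never used (weakening)
linear: ✗, v, u never used (weakening)
affine: ✓, no duplicate uses among w, v, u
relevant: ✗, v, u never used (weakening)
unrestricted: ✓, well-typed at Bool → Int → Str → Bool; no restrictions here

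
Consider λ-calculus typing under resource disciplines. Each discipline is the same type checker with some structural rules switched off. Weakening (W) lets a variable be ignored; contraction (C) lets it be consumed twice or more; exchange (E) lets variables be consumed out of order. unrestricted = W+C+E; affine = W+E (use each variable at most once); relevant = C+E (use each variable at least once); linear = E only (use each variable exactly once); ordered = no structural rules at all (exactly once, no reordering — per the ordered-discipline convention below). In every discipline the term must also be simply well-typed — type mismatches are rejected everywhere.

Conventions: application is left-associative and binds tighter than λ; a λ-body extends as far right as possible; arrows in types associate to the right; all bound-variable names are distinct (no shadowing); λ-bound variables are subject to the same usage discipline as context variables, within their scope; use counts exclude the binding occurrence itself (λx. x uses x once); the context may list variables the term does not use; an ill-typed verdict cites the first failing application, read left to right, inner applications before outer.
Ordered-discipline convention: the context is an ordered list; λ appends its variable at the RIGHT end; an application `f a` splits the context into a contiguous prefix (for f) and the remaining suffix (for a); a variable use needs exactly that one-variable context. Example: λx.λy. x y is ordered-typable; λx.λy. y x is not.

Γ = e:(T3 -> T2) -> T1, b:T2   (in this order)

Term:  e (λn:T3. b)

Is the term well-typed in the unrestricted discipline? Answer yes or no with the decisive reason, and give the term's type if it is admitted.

yes — well-typed at T1; no restrictions here; term : T1
variable uses: e: 1; b: 1; n (λ-bound): 0
left-to-right use order: e, b
typing: ✓ — T1
across the five disciplines: ordered ✗ | linear ✗ | affine ✓ | relevant ✗ | unrestricted ✓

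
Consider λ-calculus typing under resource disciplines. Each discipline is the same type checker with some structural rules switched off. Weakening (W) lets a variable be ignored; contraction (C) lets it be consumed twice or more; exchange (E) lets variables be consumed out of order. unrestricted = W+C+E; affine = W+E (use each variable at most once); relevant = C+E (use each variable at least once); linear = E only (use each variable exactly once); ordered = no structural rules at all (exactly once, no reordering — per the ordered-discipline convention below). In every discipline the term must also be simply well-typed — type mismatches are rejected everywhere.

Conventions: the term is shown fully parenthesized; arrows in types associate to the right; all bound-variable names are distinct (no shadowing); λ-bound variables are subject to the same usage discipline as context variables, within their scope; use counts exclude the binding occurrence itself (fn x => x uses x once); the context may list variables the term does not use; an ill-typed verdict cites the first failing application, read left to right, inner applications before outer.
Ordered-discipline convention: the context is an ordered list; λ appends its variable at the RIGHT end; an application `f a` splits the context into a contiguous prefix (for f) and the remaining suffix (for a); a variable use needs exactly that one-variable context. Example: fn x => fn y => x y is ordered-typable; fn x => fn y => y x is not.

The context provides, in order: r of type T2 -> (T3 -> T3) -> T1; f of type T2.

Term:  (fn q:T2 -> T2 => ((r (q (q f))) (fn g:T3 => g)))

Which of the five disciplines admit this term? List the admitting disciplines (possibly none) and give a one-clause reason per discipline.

admitting disciplines: relevant, unrestricted
variable uses: r: 1×, f: 1×, q (λ-bound): 2×, g (λ-bound): 1×
uses in reading order: r, q, q, f, g
typing: the term checks, with type (T2 -> T2) -> T1
ordered: ✗ — q ×2 used more than once (contraction)
linear: ✗ — q ×2 used more than once (contraction)
affine: ✗ — q ×2 used more than once (contraction)
relevant: ✓ — at least one use each (r, f, q, g)
unrestricted: ✓ — simply typable at (T2 -> T2) -> T1; W, C, E all held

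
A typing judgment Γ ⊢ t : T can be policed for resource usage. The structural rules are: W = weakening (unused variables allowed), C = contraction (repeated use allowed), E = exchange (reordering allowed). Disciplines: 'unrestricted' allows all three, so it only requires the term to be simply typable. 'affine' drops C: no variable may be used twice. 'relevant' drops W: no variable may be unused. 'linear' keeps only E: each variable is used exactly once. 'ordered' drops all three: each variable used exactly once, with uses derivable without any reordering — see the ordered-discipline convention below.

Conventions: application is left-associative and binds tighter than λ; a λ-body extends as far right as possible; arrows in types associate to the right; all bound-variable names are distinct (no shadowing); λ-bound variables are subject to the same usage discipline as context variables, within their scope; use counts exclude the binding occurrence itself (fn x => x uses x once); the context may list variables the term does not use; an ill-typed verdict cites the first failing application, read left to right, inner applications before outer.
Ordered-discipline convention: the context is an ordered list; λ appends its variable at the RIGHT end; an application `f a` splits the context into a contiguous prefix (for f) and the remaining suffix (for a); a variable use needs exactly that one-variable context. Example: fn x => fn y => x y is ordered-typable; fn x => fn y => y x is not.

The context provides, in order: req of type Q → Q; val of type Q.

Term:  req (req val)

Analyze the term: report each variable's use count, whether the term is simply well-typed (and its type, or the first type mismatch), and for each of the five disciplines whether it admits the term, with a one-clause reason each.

use counts: req=2; val=1
use order (left to right): req, req, val
typing: ✓ — Q
ordered: ✗ — repeated use of req ×2
linear: ✗ — repeated use of req ×2
affine: ✗ — repeated use of req ×2
relevant: ✓ — none of req, val goes unused
unrestricted: ✓ — well-typed at Q; no restrictions here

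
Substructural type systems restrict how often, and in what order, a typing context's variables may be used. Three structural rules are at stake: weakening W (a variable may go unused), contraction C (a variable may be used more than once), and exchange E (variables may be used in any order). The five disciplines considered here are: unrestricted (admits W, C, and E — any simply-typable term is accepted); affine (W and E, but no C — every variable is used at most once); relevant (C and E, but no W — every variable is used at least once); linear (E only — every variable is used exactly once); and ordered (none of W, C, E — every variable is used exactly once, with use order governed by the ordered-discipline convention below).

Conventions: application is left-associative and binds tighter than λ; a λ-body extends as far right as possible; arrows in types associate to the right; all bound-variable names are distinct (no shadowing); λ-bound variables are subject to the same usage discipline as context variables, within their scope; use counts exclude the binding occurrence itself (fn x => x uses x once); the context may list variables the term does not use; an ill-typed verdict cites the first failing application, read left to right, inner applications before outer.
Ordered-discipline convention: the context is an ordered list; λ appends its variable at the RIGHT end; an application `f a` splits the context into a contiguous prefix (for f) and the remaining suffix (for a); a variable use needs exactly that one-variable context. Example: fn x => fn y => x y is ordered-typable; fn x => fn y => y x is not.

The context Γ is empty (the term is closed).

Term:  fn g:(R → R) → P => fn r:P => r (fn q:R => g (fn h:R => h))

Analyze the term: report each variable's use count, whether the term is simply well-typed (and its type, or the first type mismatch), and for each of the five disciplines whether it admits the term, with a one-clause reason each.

usage: g (bound) ×1; r (bound) ×1; q (bound) ×0; h (bound) ×1
uses in reading order: r, g, h
typing: ill-typed: can't apply a value of type P
ordered: ✗, a type mismatch blocks all five
linear: ✗, the type mismatch rejects it
affine: ✗, not simply typable
relevant: ✗, fails simple typing
unrestricted: ✗, a type mismatch blocks all five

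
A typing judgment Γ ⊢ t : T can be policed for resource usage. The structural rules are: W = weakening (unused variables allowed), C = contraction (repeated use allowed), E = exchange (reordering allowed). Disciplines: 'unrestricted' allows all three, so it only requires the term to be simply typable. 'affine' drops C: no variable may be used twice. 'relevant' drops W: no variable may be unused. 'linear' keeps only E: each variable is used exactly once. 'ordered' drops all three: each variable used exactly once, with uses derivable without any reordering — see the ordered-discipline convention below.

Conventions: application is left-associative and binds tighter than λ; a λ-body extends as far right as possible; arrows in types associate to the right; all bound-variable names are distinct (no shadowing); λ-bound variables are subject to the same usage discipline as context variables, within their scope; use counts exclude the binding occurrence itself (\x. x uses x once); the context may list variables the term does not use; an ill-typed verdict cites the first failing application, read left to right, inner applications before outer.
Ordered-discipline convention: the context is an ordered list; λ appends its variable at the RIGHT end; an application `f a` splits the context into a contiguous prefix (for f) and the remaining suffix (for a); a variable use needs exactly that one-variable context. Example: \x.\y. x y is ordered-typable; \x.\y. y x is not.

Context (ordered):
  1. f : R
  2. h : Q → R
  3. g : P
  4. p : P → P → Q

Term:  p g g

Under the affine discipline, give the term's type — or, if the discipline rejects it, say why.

not well-typed under affine — g ×2 used more than once (contraction)
usage: f ×0, h ×0, g ×2, p ×1
use order (left to right): p, g, g
typing: ✓ — Q
per-discipline verdicts: ordered ✗ | linear ✗ | affine ✗ | relevant ✗ | unrestricted ✓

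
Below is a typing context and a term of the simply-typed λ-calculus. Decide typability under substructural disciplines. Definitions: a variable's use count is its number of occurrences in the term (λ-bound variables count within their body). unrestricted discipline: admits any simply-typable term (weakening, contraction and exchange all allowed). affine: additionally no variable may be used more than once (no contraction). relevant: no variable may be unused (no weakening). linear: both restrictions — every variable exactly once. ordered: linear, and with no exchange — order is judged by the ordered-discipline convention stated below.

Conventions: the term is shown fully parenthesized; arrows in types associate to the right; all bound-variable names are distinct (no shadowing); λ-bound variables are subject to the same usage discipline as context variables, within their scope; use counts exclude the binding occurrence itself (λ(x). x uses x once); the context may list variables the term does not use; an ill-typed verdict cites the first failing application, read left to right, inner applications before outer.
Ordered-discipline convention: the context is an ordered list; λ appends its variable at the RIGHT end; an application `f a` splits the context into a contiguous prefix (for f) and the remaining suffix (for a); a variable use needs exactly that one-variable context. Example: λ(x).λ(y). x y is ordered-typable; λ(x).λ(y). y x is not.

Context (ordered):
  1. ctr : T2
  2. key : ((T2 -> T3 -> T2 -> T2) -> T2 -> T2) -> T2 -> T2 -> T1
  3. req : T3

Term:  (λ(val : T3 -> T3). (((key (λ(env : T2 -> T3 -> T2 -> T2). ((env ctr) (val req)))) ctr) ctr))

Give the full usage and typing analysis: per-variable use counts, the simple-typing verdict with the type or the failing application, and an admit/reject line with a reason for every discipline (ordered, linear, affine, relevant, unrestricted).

counts: ctr: 3; key: 1; req: 1; val (λ-bound): 1; env (λ-bound): 1
use order (left to right): key, env, ctr, val, req, ctr, ctr
typing: ✓ — (T3 -> T3) -> T1
ordered ✗ (uses contraction: ctr ×3)
linear ✗ (uses contraction: ctr ×3)
affine ✗ (uses contraction: ctr ×3)
relevant ✓ (at least one use each (ctr, key, req, val, env))
unrestricted ✓ (typability at (T3 -> T3) -> T1 is all that's needed)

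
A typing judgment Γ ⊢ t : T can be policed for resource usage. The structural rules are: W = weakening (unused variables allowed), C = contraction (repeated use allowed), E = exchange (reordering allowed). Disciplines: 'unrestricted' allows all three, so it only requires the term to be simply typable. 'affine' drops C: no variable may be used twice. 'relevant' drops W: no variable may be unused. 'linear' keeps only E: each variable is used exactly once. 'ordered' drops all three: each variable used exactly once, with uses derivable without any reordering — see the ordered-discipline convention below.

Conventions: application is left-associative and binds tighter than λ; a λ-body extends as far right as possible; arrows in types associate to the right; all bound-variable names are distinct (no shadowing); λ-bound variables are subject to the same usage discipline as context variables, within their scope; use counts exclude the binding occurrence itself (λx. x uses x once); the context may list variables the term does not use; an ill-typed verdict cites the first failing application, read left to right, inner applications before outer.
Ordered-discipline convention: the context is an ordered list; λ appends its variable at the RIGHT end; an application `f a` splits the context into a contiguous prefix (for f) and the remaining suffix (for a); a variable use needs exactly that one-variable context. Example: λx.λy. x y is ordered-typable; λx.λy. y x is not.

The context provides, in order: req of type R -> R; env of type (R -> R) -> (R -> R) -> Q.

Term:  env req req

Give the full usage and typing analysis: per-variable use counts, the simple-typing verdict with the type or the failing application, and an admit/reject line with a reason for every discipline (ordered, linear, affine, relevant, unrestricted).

counts: req ×2, env ×1
uses in reading order: env, req, req
typing: the term checks, with type Q
ordered ✗ (uses contraction: req ×2)
linear ✗ (uses contraction: req ×2)
affine ✗ (uses contraction: req ×2)
relevant ✓ (every one of req, env appears)
unrestricted ✓ (type-checks (Q) and nothing is barred)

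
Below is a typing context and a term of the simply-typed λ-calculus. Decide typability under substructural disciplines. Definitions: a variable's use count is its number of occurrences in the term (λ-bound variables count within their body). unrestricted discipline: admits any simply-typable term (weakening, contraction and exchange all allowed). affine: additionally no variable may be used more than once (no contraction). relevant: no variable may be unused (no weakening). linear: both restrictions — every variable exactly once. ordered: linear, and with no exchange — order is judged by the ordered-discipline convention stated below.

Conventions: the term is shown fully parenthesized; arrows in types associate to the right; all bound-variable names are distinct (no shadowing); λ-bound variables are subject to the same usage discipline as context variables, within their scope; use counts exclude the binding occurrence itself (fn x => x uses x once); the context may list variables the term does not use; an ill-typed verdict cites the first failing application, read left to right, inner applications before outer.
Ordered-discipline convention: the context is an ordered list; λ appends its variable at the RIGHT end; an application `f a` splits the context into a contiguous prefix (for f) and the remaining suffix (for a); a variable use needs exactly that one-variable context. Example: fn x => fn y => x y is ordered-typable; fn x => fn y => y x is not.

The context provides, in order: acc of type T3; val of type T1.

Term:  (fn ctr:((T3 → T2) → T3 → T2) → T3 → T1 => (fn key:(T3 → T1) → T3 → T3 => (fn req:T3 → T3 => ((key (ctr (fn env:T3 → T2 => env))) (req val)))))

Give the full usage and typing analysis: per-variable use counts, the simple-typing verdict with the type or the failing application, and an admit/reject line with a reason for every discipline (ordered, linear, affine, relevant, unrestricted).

use counts: acc: 0×; val: 1×; ctr [bound]: 1×; key [bound]: 1×; req [bound]: 1×; env [bound]: 1×
uses in reading order: key, ctr, env, req, val
typing: ill-typed: an argument T1 mismatches the expected T3
ordered ✗ (fails simple typing)
linear ✗ (a type mismatch blocks all five)
affine ✗ (the type mismatch rejects it)
relevant ✗ (not simply typable)
unrestricted ✗ (fails simple typing)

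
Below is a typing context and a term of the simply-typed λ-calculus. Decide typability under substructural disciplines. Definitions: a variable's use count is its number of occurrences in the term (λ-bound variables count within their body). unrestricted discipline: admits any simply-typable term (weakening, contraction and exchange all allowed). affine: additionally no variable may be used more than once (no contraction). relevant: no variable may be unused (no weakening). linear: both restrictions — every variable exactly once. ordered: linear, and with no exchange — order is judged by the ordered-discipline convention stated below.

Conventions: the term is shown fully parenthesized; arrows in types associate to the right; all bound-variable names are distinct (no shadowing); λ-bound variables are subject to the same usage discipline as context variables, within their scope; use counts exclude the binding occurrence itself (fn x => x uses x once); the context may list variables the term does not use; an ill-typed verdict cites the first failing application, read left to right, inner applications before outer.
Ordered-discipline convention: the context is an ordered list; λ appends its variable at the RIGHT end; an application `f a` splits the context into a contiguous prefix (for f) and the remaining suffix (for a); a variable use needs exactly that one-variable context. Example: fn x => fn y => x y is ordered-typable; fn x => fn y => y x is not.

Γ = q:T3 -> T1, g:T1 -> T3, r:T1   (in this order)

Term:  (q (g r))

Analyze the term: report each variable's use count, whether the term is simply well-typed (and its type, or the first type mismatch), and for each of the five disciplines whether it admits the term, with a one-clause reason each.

use counts: q ×1, g ×1, r ×1
use order (left to right): q, g, r
typing: the term checks, with type T1
ordered ✓ (q, g, r: once each, no exchange needed)
linear ✓ (exactly-once usage across q, g, r)
affine ✓ (no duplicate uses among q, g, r)
relevant ✓ (none of q, g, r goes unused)
unrestricted ✓ (typability at T1 is all that's needed)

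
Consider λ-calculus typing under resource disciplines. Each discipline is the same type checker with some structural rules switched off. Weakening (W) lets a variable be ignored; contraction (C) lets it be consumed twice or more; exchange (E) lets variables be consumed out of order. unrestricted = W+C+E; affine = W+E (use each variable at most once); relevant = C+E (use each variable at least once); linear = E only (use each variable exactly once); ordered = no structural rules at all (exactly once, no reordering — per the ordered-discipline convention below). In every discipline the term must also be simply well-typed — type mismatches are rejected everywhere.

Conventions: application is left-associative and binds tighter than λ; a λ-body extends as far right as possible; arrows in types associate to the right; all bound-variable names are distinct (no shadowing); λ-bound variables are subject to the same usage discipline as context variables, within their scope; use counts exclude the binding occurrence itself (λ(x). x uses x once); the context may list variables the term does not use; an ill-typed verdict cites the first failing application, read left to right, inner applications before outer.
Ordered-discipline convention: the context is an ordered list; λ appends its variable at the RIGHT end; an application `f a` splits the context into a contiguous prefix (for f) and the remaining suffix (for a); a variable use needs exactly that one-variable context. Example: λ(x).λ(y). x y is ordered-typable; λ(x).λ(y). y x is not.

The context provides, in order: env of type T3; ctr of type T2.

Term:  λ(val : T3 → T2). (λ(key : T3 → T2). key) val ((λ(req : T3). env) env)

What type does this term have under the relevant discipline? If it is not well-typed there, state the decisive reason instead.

not well-typed under relevant — needs weakening: ctr, req unused
variable uses: env ×2; ctr ×0; val (λ-bound) ×1; key (λ-bound) ×1; req (λ-bound) ×0
order of uses: key, val, env, env
typing: ✓ — (T3 → T2) → T2
across the five disciplines: ordered ✗; linear ✗; affine ✗; relevant ✗; unrestricted ✓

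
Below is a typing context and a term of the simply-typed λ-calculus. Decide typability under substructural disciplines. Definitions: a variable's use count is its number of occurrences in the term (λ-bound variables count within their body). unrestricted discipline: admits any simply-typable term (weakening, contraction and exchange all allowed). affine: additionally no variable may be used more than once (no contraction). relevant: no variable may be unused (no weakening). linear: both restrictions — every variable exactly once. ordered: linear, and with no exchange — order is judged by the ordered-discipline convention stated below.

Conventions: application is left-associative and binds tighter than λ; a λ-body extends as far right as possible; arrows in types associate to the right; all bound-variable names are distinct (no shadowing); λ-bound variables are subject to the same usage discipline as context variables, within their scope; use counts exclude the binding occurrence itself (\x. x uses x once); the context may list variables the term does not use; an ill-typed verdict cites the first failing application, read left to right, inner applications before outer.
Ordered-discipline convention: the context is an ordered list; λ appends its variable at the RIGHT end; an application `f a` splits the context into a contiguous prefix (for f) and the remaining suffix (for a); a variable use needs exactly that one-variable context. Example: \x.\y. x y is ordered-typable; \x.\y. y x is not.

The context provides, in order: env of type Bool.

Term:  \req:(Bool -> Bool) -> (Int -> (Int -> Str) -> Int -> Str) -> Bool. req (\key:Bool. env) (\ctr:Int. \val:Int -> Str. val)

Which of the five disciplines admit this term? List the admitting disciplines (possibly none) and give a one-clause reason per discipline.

admitted by: affine, unrestricted
variable uses: env=1; req (λ-bound)=1; key (λ-bound)=0; ctr (λ-bound)=0; val (λ-bound)=1
order of uses: req, env, val
typing: the term checks, with type ((Bool -> Bool) -> (Int -> (Int -> Str) -> Int -> Str) -> Bool) -> Bool
ordered ✗ (unused: key, ctr — weakening required)
linear ✗ (unused: key, ctr — weakening required)
affine ✓ (at most one use each (env, req, key, ctr, val))
relevant ✗ (unused: key, ctr — weakening required)
unrestricted ✓ (type-checks (((Bool -> Bool) -> (Int -> (Int -> Str) -> Int -> Str) -> Bool) -> Bool) and nothing is barred)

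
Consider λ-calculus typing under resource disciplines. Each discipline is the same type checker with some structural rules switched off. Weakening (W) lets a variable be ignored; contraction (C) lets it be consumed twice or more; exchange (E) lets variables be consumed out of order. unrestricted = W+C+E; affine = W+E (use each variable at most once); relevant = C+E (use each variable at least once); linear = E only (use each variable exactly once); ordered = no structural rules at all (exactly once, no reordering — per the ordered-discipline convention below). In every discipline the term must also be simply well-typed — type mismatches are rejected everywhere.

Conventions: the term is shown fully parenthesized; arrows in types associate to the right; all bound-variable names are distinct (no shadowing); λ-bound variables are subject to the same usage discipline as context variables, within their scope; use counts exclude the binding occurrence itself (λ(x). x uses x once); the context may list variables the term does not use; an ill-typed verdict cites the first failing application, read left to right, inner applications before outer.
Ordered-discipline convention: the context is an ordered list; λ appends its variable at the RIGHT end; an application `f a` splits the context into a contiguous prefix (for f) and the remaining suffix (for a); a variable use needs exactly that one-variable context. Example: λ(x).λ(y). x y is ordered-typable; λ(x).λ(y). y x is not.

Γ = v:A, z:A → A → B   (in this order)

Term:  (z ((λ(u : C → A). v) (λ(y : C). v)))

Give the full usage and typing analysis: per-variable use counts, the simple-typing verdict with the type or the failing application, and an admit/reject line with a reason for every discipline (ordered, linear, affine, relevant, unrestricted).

usage: v: 2×, z: 1×, u (bound): 0×, y (bound): 0×
order of uses: z, v, v
typing: ✓ — A → B
ordered: ✗, repeated use of v ×2; u, y left unused
linear: ✗, repeated use of v ×2; u, y left unused
affine: ✗, repeated use of v ×2
relevant: ✗, u, y left unused
unrestricted: ✓, simply typable at A → B; W, C, E all held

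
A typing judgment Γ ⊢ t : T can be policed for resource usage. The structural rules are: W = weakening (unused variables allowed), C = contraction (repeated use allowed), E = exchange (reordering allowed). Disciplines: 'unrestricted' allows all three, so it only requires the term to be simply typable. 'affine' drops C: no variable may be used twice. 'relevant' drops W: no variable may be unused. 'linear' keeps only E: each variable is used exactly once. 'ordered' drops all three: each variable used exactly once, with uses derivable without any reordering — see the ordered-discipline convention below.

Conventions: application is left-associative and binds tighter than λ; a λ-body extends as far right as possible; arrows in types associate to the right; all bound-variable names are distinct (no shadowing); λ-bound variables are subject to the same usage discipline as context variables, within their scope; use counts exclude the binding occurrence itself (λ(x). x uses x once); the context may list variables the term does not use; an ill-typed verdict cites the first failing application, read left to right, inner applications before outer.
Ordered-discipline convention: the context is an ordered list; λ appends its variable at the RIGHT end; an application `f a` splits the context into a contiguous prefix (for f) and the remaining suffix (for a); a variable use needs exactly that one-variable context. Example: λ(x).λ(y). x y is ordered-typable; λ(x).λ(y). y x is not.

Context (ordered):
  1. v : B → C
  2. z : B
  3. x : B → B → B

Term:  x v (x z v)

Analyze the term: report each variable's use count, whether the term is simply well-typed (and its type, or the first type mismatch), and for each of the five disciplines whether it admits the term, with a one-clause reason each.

use counts: v: 2×; z: 1×; x: 2×
use order (left to right): x, v, x, z, v
typing: ill-typed: argument of type B → C where B is required
ordered ✗ (the type mismatch rejects it)
linear ✗ (not simply typable)
affine ✗ (fails simple typing)
relevant ✗ (a type mismatch blocks all five)
unrestricted ✗ (the type mismatch rejects it)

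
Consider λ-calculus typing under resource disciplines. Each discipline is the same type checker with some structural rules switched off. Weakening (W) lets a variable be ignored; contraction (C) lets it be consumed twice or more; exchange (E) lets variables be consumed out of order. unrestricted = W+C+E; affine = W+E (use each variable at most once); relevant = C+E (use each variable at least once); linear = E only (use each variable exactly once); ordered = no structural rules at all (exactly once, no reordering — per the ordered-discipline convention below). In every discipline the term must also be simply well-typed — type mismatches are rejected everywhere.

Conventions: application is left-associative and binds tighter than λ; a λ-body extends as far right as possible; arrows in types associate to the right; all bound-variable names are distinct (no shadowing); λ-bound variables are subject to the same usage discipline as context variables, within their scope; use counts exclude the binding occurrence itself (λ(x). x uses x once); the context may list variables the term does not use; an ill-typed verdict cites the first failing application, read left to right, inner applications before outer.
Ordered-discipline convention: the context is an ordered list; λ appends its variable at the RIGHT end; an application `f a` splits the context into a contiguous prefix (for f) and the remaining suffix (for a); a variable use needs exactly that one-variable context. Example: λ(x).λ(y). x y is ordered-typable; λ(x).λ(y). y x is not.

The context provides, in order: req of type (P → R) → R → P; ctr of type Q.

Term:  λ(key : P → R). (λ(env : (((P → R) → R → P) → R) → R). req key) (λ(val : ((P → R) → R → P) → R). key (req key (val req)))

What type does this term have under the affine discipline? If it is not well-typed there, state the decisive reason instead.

not well-typed under affine — repeated use of req ×3, key ×3
variable uses: req: 3×; ctr: 0×; key [bound]: 3×; env [bound]: 0×; val [bound]: 1×
left-to-right use order: req, key, key, req, key, val, req
typing: the term checks, with type (P → R) → R → P
all disciplines: ordered ✗ · linear ✗ · affine ✗ · relevant ✗ · unrestricted ✓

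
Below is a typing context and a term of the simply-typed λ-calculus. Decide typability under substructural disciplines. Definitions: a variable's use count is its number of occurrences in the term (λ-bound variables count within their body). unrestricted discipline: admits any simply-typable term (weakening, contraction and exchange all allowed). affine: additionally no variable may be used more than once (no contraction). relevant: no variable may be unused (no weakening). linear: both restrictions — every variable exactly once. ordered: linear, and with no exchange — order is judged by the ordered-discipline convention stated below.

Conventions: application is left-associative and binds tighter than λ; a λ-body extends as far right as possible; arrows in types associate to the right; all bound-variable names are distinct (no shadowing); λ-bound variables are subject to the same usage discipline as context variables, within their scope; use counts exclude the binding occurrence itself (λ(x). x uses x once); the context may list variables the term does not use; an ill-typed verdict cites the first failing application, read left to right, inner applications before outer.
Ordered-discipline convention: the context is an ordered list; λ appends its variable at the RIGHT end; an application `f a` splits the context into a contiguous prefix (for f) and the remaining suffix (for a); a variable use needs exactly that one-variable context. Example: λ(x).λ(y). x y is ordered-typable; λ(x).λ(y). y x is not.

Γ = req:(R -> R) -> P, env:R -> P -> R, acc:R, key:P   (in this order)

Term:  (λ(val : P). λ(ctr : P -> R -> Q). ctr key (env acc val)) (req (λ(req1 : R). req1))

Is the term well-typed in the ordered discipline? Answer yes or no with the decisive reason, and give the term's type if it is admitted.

no — no ordered split (uses run ctr, key, env, acc, val, req, req1)
variable uses: req: 1; env: 1; acc: 1; key: 1; val [bound]: 1; ctr [bound]: 1; req1 [bound]: 1
order of uses: ctr, key, env, acc, val, req, req1
typing: well-typed — term : (P -> R -> Q) -> Q
summary: ordered ✗ | linear ✓ | affine ✓ | relevant ✓ | unrestricted ✓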